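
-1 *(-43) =43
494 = 494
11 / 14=0.79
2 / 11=0.18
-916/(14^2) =-4.67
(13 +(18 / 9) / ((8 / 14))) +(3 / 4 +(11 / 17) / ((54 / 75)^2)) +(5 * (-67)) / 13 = -130159 / 17901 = -7.27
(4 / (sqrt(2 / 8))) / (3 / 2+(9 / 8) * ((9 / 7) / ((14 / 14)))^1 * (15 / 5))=1.37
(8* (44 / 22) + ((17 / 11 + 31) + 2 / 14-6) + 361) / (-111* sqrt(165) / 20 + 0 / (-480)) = -124336* sqrt(165) / 282051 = -5.66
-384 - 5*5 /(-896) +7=-337767 /896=-376.97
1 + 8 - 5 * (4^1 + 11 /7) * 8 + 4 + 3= -1448 /7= -206.86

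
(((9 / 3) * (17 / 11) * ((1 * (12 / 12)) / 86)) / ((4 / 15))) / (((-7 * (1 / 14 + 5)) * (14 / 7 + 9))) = -765 / 1477652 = -0.00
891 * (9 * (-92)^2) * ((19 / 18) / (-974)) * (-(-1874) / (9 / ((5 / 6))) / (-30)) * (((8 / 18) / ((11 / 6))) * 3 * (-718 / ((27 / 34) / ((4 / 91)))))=-14714049039616 / 1196559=-12296969.09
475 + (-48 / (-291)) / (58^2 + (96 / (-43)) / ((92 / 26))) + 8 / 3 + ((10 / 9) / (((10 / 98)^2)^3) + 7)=2234101162547335192 / 2268689653125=984753.98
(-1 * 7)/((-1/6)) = 42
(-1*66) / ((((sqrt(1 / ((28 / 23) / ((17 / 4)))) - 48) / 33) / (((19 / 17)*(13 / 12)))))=179322*sqrt(2737) / 4380169+241008768 / 4380169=57.16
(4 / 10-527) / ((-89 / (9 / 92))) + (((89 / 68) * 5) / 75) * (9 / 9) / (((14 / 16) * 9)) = 15519185 / 26308044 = 0.59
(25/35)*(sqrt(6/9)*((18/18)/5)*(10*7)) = 10*sqrt(6)/3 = 8.16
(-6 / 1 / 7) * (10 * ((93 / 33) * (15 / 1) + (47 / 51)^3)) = -1256495360 / 3404709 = -369.05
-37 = -37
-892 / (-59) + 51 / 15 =5463 / 295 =18.52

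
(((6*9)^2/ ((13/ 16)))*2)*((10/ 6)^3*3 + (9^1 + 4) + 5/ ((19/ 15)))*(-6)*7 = -2296159488/ 247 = -9296192.26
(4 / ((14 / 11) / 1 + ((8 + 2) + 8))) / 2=11 / 106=0.10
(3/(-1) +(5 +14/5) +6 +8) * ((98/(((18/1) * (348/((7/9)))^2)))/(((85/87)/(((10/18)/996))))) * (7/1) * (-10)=-789929/38659616496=-0.00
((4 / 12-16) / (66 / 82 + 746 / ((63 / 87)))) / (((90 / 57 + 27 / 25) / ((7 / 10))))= -8970185 / 2242297362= -0.00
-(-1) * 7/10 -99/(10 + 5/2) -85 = -4611/50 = -92.22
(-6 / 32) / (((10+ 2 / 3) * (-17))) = 9 / 8704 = 0.00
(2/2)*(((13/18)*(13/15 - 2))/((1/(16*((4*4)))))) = -28288/135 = -209.54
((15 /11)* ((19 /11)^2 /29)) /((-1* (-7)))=5415 /270193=0.02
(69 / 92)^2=9 / 16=0.56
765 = 765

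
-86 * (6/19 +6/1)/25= -2064/95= -21.73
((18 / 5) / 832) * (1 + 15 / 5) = 9 / 520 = 0.02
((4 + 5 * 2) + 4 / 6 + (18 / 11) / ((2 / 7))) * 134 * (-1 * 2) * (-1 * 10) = 1803640 / 33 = 54655.76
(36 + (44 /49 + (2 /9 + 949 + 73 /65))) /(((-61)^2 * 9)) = 28299328 /959962185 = 0.03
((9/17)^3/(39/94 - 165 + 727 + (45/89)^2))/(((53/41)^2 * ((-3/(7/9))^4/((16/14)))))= 3434469685136/4214907792104429601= 0.00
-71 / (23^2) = -71 / 529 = -0.13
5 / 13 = 0.38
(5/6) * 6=5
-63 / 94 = -0.67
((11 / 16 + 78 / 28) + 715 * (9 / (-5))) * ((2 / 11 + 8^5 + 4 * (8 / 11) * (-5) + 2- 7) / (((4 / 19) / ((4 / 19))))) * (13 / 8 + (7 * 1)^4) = -995370679790925 / 9856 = -100991343322.94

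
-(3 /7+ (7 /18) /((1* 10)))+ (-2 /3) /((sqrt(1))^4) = -1429 /1260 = -1.13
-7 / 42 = -1 / 6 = -0.17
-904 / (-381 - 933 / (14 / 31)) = 0.37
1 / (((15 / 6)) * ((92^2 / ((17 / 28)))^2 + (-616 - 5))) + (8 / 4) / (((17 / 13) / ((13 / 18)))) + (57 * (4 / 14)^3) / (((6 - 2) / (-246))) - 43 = -1822376011436199088 / 14737422678185025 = -123.66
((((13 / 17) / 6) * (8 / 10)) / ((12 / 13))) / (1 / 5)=169 / 306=0.55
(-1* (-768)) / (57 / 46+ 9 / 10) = 359.02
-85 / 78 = -1.09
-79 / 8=-9.88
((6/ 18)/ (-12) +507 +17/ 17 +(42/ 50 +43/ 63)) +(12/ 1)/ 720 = 178329/ 350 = 509.51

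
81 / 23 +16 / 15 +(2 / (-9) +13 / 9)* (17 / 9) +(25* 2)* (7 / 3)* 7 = 7671496 / 9315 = 823.56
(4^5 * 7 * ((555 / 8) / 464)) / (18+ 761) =31080 / 22591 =1.38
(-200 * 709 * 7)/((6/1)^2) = -248150/9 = -27572.22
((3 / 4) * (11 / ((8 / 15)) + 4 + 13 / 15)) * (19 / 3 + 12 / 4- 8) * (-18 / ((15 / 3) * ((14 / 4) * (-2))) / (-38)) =-69 / 200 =-0.34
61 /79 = 0.77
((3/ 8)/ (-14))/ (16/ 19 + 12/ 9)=-171/ 13888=-0.01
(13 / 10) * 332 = 2158 / 5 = 431.60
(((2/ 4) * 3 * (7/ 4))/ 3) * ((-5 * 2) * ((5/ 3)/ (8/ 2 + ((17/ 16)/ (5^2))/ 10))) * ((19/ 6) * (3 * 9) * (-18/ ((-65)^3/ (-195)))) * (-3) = -567000/ 47489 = -11.94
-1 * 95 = -95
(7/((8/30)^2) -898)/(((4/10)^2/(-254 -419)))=215242225/64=3363159.77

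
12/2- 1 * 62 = -56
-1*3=-3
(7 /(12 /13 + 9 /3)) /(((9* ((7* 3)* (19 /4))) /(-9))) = -52 /2907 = -0.02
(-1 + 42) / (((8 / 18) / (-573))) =-211437 / 4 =-52859.25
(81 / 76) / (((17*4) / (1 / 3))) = 0.01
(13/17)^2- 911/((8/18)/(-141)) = 334101727/1156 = 289015.33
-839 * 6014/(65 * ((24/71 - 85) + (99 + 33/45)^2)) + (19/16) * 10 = 65600858575/16384852744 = 4.00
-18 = -18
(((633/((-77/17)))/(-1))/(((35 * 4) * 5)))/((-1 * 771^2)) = -3587/10680123300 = -0.00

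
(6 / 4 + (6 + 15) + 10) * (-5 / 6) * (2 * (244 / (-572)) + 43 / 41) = -5.30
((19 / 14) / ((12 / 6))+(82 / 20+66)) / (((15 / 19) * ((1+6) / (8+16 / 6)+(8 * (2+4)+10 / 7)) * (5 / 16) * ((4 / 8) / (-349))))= -5606961408 / 1402375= -3998.19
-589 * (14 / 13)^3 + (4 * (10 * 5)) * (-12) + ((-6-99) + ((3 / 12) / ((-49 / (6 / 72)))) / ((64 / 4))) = -267928590229 / 82677504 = -3240.65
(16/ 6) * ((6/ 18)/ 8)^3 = 1/ 5184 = 0.00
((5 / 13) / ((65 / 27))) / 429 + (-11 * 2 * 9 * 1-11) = -5050894 / 24167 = -209.00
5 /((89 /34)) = 170 /89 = 1.91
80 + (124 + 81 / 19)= 3957 / 19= 208.26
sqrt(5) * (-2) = -2 * sqrt(5) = -4.47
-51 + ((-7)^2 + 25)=23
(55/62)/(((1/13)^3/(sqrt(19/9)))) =120835*sqrt(19)/186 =2831.76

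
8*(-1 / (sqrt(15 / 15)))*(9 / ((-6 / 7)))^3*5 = 46305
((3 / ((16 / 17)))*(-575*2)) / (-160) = 5865 / 256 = 22.91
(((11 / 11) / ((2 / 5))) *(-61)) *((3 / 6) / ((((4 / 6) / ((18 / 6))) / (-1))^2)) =-24705 / 16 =-1544.06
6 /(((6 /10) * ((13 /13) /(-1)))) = -10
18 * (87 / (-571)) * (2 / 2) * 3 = -4698 / 571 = -8.23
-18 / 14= -9 / 7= -1.29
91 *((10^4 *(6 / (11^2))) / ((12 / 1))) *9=4095000 / 121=33842.98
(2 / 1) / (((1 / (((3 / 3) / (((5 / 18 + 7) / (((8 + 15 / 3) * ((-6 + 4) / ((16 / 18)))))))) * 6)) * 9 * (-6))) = 117 / 131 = 0.89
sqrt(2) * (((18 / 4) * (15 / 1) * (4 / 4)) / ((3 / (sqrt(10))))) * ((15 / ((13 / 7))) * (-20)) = -16254.49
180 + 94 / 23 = 4234 / 23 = 184.09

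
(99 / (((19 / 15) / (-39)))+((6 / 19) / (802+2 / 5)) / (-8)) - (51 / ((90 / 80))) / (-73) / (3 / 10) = -610214216975 / 200327184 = -3046.09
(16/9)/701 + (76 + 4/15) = 2405912/31545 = 76.27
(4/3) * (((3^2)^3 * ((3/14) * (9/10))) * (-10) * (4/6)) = -8748/7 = -1249.71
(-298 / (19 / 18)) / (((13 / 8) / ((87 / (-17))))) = 3733344 / 4199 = 889.10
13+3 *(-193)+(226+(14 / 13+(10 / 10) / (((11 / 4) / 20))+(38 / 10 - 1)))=-328.85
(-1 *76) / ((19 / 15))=-60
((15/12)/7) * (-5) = -25/28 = -0.89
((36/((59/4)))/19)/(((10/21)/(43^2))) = 2795688/5605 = 498.78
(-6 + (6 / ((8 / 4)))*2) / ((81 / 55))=0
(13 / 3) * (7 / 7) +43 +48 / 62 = 4474 / 93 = 48.11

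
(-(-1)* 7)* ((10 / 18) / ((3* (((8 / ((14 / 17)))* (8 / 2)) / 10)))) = 1225 / 3672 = 0.33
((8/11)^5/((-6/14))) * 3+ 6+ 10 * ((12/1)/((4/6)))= 29726110/161051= 184.58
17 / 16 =1.06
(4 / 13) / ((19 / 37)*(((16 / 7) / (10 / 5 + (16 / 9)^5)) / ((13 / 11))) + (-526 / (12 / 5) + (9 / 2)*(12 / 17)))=-61642387464 / 43260921451393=-0.00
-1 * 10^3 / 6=-500 / 3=-166.67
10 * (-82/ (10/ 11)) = -902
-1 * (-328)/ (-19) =-328/ 19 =-17.26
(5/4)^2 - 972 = -15527/16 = -970.44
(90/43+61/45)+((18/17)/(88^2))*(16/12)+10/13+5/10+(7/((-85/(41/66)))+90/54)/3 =2175929497/413950680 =5.26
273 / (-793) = -21 / 61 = -0.34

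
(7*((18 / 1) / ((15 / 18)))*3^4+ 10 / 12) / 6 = 367441 / 180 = 2041.34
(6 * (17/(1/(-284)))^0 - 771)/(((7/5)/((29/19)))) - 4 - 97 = -124358/133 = -935.02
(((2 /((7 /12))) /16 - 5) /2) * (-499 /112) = 33433 /3136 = 10.66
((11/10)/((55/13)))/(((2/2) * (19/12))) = 78/475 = 0.16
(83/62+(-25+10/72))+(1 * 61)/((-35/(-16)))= 170431/39060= 4.36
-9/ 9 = -1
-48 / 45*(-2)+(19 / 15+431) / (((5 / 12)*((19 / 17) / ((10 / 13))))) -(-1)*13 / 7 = 18621797 / 25935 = 718.02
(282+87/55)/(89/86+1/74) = 8271609/30580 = 270.49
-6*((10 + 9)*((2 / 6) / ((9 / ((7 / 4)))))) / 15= -133 / 270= -0.49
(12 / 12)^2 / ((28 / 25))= 25 / 28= 0.89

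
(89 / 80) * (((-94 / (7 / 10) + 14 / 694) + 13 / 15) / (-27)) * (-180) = -108143633 / 109305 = -989.37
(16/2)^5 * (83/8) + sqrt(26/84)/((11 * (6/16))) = 4 * sqrt(546)/693 + 339968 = 339968.13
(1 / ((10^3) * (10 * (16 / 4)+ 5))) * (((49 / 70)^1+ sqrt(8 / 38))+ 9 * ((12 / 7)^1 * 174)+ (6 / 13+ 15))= sqrt(19) / 427500+ 2457667 / 40950000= 0.06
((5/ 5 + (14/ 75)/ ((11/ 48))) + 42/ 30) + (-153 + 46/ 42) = -858686/ 5775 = -148.69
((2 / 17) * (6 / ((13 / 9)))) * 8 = 864 / 221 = 3.91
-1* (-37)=37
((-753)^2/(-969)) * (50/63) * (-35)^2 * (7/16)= -1929405625/7752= -248891.33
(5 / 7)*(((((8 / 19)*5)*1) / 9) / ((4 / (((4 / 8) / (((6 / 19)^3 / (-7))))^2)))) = 433317325 / 839808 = 515.97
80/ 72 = 10/ 9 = 1.11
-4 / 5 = -0.80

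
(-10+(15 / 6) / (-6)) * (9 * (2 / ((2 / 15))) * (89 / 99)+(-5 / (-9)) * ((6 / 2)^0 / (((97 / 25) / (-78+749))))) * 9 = -65252500 / 3201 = -20385.04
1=1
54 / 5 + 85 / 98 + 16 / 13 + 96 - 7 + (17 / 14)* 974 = 8182981 / 6370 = 1284.61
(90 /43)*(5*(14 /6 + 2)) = 1950 /43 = 45.35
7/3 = 2.33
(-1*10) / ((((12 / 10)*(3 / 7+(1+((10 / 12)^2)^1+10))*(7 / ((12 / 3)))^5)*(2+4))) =-10240 / 1467011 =-0.01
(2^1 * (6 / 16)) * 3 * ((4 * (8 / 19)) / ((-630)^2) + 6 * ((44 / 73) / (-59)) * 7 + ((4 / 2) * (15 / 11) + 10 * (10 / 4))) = 2438239733441 / 39697188300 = 61.42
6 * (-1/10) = -3/5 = -0.60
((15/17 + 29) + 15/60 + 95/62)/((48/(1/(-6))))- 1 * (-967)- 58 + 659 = 951872323/607104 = 1567.89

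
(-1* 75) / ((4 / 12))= -225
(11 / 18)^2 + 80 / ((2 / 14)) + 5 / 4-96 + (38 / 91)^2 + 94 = 750981107 / 1341522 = 559.80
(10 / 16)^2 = 25 / 64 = 0.39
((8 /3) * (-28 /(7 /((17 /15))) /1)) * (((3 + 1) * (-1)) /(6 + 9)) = 2176 /675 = 3.22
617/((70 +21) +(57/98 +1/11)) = 665126/98823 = 6.73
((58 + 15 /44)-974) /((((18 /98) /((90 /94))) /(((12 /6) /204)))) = -9870805 /210936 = -46.80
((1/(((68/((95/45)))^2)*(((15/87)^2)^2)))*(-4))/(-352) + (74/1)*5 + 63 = 8920020688441/20599920000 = 433.01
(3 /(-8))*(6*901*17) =-137853 /4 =-34463.25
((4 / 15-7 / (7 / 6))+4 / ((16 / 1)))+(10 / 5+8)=271 / 60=4.52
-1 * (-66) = 66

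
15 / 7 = 2.14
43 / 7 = 6.14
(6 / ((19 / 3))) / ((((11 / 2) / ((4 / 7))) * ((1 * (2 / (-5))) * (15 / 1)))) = -24 / 1463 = -0.02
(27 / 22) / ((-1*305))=-27 / 6710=-0.00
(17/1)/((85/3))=3/5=0.60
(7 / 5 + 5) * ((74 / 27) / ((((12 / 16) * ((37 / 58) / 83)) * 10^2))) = 308096 / 10125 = 30.43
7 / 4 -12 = -41 / 4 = -10.25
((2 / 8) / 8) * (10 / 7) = 5 / 112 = 0.04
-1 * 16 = -16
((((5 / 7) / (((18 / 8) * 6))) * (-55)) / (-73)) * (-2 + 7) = 0.20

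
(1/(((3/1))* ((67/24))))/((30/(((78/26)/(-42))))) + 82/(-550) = -57797/386925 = -0.15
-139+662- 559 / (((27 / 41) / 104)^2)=-10163186797 / 729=-13941271.33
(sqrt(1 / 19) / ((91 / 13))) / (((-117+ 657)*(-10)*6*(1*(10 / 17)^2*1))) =-289*sqrt(19) / 430920000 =-0.00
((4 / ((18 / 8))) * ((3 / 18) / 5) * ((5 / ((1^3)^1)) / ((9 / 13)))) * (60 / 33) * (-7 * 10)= -145600 / 2673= -54.47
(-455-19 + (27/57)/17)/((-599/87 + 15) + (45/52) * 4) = -40.94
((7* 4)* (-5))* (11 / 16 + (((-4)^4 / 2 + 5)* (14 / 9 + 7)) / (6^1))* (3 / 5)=-575575 / 36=-15988.19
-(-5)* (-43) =-215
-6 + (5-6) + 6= -1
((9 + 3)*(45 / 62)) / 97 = 270 / 3007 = 0.09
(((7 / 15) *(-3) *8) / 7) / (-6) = 4 / 15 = 0.27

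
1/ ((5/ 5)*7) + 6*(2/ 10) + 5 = 222/ 35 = 6.34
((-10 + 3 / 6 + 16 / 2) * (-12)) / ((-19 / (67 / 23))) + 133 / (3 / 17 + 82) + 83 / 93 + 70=3960158552 / 56775477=69.75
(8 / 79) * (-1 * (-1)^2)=-8 / 79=-0.10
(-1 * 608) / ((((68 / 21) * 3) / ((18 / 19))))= -1008 / 17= -59.29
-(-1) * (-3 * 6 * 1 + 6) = -12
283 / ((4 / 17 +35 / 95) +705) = 91409 / 227910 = 0.40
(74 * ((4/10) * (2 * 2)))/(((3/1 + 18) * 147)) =592/15435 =0.04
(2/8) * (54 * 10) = 135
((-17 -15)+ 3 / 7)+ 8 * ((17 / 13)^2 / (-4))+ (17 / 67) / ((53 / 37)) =-146249538 / 4200833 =-34.81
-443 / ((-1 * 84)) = 443 / 84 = 5.27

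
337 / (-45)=-337 / 45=-7.49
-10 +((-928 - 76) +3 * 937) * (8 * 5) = 72270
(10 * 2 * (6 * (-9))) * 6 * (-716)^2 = -3322010880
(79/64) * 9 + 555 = 566.11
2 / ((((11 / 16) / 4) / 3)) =384 / 11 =34.91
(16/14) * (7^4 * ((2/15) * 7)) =38416/15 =2561.07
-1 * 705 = -705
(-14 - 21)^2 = 1225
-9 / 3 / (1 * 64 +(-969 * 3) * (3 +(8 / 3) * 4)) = 3 / 39665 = 0.00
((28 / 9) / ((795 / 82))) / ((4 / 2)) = 1148 / 7155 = 0.16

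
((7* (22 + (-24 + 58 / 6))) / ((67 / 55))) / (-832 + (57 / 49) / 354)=-10239922 / 193386321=-0.05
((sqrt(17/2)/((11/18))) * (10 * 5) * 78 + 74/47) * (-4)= -140400 * sqrt(34)/11 - 296/47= -74430.45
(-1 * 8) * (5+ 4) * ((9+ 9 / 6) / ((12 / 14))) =-882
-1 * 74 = -74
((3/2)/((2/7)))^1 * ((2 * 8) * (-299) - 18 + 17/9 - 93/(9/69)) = -173663/6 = -28943.83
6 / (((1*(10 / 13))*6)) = 13 / 10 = 1.30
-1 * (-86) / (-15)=-86 / 15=-5.73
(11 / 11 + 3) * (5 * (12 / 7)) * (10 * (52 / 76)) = 31200 / 133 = 234.59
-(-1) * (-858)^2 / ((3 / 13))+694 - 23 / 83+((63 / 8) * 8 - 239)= 264816623 / 83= 3190561.72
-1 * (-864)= 864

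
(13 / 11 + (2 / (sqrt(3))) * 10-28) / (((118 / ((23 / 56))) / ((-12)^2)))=-1035 / 77 + 1380 * sqrt(3) / 413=-7.65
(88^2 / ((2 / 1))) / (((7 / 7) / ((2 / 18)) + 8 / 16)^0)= 3872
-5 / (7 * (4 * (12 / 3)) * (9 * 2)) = -5 / 2016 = -0.00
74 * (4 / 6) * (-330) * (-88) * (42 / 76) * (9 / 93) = 45128160 / 589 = 76618.27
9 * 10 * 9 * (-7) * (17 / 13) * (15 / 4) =-722925 / 26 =-27804.81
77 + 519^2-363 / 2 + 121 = 538755 / 2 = 269377.50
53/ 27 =1.96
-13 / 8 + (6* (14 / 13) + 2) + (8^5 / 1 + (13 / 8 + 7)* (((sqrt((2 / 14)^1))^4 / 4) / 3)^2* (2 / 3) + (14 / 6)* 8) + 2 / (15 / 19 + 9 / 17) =41862411267829 / 1276486848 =32795.02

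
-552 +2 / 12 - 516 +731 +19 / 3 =-661 / 2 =-330.50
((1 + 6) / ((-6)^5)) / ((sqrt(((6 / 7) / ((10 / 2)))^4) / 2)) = -8575 / 139968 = -0.06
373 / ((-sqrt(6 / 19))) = -663.76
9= 9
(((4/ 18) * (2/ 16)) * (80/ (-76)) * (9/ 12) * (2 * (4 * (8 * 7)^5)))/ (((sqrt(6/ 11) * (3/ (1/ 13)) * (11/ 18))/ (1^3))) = -5507317760 * sqrt(66)/ 8151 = -5489100.85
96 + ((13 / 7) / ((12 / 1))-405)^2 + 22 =1157308657 / 7056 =164017.67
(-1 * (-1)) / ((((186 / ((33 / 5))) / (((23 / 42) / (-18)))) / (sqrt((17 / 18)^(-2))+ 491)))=-60467 / 113832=-0.53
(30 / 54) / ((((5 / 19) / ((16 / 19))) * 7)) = 16 / 63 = 0.25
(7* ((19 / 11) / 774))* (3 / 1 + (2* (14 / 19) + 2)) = 287 / 2838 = 0.10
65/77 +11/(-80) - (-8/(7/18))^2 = -18217209/43120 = -422.48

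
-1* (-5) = 5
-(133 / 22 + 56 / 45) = -7217 / 990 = -7.29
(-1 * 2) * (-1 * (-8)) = -16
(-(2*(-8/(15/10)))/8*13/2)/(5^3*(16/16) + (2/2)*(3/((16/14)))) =208/3063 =0.07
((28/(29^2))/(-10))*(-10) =28/841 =0.03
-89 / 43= -2.07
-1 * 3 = -3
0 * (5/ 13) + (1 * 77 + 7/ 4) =315/ 4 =78.75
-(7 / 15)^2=-49 / 225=-0.22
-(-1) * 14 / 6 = 7 / 3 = 2.33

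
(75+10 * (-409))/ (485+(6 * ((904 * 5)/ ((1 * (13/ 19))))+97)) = -52195/ 522846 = -0.10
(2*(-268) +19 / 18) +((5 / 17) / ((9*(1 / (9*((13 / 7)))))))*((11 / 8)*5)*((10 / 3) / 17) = -38905309 / 72828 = -534.21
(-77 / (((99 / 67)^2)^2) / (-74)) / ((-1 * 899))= -141057847 / 580951001466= -0.00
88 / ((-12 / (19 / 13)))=-418 / 39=-10.72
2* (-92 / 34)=-92 / 17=-5.41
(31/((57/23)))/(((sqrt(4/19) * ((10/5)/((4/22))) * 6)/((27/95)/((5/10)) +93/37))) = 2574643 * sqrt(19)/8815620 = 1.27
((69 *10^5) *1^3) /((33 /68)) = 156400000 /11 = 14218181.82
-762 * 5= -3810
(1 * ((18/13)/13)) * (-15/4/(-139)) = 135/46982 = 0.00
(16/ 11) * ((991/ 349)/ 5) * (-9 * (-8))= 1141632/ 19195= 59.48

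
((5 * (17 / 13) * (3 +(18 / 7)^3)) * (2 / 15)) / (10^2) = 38879 / 222950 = 0.17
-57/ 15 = -19/ 5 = -3.80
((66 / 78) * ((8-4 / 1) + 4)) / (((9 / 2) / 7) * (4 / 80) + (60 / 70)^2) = 172480 / 19539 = 8.83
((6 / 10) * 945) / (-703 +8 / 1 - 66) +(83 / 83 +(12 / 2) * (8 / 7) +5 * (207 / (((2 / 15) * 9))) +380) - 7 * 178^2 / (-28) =9170.61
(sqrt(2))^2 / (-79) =-2 / 79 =-0.03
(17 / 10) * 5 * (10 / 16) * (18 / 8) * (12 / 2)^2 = 6885 / 16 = 430.31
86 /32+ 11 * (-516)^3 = -24180304853 /16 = -1511269053.31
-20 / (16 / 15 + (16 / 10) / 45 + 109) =-4500 / 24773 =-0.18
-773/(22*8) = -773/176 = -4.39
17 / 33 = 0.52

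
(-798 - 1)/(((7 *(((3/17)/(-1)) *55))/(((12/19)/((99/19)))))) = 54332/38115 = 1.43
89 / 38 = 2.34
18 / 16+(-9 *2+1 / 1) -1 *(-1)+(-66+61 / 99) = -63565 / 792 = -80.26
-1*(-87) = 87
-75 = -75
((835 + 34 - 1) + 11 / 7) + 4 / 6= 18275 / 21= 870.24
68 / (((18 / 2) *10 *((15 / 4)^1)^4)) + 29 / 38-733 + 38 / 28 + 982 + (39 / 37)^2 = 104625669160708 / 414794165625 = 252.24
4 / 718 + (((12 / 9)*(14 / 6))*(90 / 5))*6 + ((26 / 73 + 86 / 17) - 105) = 105329851 / 445519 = 236.42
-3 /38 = -0.08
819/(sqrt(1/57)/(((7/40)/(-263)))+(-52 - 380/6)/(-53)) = -127060536330 *sqrt(57)/233127001301 - 20973784923/466254002602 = -4.16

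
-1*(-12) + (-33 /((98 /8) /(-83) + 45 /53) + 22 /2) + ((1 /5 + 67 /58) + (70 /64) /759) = -22.69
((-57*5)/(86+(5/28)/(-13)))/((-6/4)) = 69160/31299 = 2.21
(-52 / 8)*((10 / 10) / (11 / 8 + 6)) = -52 / 59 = -0.88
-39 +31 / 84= -3245 / 84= -38.63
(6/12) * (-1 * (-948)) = 474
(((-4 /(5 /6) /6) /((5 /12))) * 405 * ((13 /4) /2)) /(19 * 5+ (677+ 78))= -3159 /2125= -1.49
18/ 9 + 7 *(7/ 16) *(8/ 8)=81/ 16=5.06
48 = 48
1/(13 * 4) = 1/52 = 0.02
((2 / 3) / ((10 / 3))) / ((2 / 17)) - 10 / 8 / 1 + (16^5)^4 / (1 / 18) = 435213295061266502894223369 / 20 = 21760664753063325144711170.00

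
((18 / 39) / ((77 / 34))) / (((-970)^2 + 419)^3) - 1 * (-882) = 882.00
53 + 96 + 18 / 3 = 155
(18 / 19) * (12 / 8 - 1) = 9 / 19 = 0.47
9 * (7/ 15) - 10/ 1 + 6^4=6451/ 5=1290.20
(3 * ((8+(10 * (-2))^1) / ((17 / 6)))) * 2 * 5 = -2160 / 17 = -127.06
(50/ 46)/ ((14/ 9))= 225/ 322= 0.70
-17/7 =-2.43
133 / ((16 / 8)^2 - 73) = -133 / 69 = -1.93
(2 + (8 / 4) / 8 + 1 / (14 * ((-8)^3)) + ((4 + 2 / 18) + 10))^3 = 1175841518215667239 / 268485921865728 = 4379.53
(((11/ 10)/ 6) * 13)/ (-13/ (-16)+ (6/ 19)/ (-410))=445588/ 151761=2.94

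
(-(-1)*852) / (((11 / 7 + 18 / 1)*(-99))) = -1988 / 4521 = -0.44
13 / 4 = 3.25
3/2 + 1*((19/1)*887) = 33709/2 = 16854.50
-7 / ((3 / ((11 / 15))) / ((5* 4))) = -308 / 9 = -34.22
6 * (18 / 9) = 12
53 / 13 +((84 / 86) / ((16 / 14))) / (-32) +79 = 5942409 / 71552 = 83.05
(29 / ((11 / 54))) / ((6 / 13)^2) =14703 / 22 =668.32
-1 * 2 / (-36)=1 / 18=0.06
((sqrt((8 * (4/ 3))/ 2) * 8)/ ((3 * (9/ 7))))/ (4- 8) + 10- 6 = 4- 56 * sqrt(3)/ 81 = 2.80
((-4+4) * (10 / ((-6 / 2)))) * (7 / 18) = 0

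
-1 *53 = -53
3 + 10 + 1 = 14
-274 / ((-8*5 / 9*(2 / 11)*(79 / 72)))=122067 / 395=309.03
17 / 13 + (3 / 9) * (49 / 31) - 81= -95711 / 1209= -79.17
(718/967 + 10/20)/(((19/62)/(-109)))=-8119737/18373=-441.94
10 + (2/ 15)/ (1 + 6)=1052/ 105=10.02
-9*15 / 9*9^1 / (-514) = 135 / 514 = 0.26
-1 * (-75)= 75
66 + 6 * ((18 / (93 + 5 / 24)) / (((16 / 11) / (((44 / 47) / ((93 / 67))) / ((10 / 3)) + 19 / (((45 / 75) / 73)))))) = 31087954788 / 16296545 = 1907.64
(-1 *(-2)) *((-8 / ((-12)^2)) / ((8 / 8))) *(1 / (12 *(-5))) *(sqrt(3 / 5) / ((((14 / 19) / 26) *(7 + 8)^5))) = 247 *sqrt(15) / 14352187500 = 0.00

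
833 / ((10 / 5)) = 833 / 2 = 416.50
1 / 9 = 0.11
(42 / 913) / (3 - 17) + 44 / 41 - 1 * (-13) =526678 / 37433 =14.07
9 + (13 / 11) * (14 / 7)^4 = 307 / 11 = 27.91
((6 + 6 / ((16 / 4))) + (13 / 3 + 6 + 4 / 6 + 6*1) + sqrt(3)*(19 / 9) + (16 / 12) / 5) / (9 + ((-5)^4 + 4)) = 19*sqrt(3) / 5742 + 743 / 19140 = 0.04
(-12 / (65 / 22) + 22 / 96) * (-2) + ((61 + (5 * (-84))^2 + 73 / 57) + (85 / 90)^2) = 141226081771 / 800280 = 176470.84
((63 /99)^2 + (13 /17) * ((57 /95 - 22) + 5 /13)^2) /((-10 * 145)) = -226051401 /969361250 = -0.23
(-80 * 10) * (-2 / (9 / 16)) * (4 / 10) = 10240 / 9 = 1137.78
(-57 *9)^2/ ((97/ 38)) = 10000422/ 97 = 103097.13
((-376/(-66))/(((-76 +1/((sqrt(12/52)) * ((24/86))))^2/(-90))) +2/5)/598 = 2073179227019/4017056150094845- 19109799936 * sqrt(39)/4017056150094845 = 0.00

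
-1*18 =-18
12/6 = 2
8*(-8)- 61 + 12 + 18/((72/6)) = -223/2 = -111.50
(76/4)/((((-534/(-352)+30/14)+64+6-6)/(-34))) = -795872/83357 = -9.55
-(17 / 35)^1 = -17 / 35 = -0.49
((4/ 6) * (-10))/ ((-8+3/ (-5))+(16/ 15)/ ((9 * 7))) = 6300/ 8111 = 0.78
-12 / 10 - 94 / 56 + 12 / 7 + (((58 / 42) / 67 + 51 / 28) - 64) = -445472 / 7035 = -63.32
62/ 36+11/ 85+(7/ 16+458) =5633939/ 12240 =460.29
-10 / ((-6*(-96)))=-5 / 288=-0.02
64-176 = -112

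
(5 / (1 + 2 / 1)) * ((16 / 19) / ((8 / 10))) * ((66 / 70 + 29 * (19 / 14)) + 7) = 4730 / 57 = 82.98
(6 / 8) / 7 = 3 / 28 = 0.11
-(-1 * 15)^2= -225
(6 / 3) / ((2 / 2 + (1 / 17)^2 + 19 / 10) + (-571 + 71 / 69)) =-398820 / 113078941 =-0.00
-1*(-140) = 140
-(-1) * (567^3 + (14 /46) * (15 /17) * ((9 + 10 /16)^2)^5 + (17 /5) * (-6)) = 4229151998698210132917 /2099165265920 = 2014682725.25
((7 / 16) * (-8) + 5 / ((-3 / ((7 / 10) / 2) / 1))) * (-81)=1323 / 4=330.75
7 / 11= 0.64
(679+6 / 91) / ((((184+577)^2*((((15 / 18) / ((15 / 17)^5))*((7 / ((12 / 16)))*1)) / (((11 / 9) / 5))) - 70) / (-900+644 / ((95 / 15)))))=-4893399286875 / 310996923636763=-0.02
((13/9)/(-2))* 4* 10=-260/9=-28.89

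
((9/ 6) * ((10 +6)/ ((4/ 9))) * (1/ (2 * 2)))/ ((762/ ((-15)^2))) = 2025/ 508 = 3.99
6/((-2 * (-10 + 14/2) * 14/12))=6/7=0.86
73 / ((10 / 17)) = 1241 / 10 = 124.10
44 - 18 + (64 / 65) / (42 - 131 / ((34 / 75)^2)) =1163191886 / 44740995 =26.00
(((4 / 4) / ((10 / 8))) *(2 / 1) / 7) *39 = 312 / 35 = 8.91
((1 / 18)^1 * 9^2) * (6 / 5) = 27 / 5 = 5.40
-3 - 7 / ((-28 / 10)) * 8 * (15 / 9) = 30.33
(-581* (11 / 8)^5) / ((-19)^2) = -93570631 / 11829248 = -7.91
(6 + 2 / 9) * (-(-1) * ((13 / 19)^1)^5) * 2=41584816 / 22284891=1.87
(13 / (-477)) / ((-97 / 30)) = 130 / 15423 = 0.01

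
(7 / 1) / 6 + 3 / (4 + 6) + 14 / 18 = 101 / 45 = 2.24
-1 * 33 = -33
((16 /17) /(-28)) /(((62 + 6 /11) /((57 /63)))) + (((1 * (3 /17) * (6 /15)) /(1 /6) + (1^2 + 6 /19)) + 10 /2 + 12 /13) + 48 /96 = 4332648323 /530837580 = 8.16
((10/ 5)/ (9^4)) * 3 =2/ 2187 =0.00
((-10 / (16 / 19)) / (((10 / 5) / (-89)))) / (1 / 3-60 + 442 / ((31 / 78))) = 786315 / 1566064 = 0.50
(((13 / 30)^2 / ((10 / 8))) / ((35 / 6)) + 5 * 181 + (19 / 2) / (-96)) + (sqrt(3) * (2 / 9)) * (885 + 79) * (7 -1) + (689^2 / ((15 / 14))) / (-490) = 194969 / 280000 + 3856 * sqrt(3) / 3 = 2226.96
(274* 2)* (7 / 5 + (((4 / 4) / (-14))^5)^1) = 515772531 / 672280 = 767.20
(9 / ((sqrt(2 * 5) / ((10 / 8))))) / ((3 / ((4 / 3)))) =sqrt(10) / 2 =1.58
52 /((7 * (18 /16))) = 416 /63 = 6.60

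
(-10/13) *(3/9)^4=-10/1053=-0.01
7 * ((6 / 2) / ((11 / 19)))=399 / 11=36.27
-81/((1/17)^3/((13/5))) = -5173389/5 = -1034677.80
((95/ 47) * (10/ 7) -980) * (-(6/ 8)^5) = 39058605/ 168448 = 231.87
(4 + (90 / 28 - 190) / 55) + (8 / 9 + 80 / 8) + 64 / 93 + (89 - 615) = -22076749 / 42966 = -513.82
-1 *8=-8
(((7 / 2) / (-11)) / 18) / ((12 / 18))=-7 / 264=-0.03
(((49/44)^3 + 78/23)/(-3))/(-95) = 9350279/558381120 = 0.02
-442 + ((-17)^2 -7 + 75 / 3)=-135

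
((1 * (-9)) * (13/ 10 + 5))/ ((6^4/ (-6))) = 21/ 80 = 0.26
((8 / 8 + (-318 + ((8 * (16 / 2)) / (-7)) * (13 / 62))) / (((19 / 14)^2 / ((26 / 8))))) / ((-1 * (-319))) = -6297655 / 3569929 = -1.76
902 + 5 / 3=2711 / 3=903.67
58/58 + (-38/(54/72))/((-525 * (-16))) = 3131/3150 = 0.99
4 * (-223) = -892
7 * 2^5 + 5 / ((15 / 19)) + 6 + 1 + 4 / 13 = 9268 / 39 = 237.64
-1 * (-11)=11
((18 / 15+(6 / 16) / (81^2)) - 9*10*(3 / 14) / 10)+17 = 9964007 / 612360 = 16.27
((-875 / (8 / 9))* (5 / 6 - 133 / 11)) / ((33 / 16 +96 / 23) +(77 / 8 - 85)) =-14952875 / 93291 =-160.28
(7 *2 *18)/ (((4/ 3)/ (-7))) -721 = -2044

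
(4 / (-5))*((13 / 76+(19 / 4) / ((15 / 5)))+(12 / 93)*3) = -15136 / 8835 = -1.71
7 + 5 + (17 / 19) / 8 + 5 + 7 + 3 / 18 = 11071 / 456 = 24.28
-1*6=-6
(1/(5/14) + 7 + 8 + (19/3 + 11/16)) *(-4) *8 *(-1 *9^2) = 321678/5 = 64335.60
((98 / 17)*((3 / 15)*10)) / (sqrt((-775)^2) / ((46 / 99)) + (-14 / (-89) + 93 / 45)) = 12036360 / 1743595633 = 0.01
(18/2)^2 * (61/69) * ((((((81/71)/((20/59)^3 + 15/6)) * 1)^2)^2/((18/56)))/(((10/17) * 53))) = 0.29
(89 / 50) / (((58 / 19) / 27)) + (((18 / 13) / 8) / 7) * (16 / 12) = 4163487 / 263900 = 15.78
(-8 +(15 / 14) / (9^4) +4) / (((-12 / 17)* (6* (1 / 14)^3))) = 102015011 / 39366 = 2591.45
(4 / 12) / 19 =1 / 57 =0.02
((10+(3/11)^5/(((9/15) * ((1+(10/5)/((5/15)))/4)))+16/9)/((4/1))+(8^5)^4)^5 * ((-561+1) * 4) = -70092016373378391990938437163410837041987816916716540146568329072186423745961897229788074642615122688478914783666004132082337070/15361083015539871166738130813608899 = -4562960586989248891515117000000000000000000000000000000000000000000000000000000000000000000000.00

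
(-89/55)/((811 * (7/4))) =-356/312235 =-0.00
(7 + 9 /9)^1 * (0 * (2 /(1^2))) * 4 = 0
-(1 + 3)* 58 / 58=-4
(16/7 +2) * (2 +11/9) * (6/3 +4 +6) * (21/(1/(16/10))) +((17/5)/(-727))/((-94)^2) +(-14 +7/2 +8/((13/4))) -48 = 2301492972509/417545180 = 5511.96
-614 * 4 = -2456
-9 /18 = -1 /2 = -0.50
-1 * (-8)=8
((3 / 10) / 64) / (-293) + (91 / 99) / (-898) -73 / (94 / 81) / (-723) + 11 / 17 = 1176551617559993 / 1605066209239680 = 0.73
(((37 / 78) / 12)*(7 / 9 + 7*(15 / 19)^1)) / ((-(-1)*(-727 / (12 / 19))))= -19943 / 92118897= -0.00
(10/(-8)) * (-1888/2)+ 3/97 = 114463/97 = 1180.03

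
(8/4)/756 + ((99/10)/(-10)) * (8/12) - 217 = -1028431/4725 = -217.66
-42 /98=-3 /7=-0.43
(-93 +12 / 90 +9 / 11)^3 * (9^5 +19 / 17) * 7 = -24618948169173655808 / 76366125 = -322380481780.03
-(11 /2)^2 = -121 /4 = -30.25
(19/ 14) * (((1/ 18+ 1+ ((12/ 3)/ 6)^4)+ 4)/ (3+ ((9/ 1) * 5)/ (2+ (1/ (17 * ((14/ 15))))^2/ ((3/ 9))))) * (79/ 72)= 7661618527/ 24845649696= 0.31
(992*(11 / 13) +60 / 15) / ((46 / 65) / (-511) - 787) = -28013020 / 26140251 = -1.07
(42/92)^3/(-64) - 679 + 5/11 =-678.55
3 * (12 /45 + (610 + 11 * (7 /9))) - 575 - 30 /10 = 19177 /15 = 1278.47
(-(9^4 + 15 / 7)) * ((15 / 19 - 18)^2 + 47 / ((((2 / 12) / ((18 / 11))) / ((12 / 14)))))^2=-893987104370274018 / 284669077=-3140443330.87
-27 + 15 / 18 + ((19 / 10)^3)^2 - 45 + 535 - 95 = 1247637643 / 3000000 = 415.88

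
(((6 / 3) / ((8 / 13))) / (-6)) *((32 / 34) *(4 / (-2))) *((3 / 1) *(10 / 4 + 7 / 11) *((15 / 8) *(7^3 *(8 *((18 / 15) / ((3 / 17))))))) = 3692052 / 11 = 335641.09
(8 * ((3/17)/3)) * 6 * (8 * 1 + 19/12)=460/17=27.06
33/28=1.18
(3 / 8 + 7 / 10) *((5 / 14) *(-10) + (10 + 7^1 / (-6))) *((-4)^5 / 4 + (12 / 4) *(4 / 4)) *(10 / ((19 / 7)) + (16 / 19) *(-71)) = 1281470047 / 15960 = 80292.61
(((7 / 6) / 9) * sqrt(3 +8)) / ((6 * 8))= 7 * sqrt(11) / 2592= 0.01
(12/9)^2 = 16/9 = 1.78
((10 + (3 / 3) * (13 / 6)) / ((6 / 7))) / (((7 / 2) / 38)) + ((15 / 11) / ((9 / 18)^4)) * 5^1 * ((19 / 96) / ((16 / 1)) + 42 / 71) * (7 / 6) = 230.97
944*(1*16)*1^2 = 15104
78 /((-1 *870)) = -0.09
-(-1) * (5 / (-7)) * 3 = -15 / 7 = -2.14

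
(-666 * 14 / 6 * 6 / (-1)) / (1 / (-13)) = -121212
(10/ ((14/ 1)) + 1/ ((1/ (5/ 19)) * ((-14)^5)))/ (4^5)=7299035/ 10463903744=0.00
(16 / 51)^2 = 256 / 2601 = 0.10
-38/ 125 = -0.30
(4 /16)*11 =2.75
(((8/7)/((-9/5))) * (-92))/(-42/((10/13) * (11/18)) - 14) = -0.57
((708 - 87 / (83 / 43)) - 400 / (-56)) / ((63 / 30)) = 3893110 / 12201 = 319.08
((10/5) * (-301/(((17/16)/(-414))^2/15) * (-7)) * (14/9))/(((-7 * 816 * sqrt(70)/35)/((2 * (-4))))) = 51360906240 * sqrt(70)/4913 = 87465127.57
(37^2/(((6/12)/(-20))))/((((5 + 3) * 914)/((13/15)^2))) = -231361/41130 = -5.63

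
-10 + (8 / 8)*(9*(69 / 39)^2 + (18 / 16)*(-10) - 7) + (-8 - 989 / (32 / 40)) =-420583 / 338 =-1244.33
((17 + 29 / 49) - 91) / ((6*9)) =-1199 / 882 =-1.36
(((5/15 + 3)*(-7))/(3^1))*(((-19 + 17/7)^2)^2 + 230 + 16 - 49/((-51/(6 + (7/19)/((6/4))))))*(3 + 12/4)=-10562235058360/2991303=-3530981.33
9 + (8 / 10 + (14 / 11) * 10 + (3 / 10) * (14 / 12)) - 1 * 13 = 2173 / 220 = 9.88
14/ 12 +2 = 19/ 6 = 3.17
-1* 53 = -53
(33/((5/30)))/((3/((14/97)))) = 9.53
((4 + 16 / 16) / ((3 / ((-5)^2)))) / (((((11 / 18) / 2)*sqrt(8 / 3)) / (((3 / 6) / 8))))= 375*sqrt(6) / 176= 5.22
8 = 8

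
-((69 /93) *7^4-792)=-30671 /31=-989.39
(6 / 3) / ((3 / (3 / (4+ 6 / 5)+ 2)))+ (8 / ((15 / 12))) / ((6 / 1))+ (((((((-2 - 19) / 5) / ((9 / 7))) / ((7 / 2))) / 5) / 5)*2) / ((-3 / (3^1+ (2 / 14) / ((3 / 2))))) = 25111 / 8775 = 2.86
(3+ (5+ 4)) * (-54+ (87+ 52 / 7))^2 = 961068 / 49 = 19613.63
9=9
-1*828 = -828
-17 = -17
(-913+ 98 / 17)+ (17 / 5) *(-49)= -91276 / 85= -1073.84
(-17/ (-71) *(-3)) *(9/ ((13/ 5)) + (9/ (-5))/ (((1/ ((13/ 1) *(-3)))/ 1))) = -244188/ 4615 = -52.91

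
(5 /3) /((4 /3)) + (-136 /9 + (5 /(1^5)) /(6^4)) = -17959 /1296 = -13.86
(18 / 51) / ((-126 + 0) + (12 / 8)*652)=1 / 2414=0.00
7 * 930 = 6510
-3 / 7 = -0.43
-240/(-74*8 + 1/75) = 18000/44399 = 0.41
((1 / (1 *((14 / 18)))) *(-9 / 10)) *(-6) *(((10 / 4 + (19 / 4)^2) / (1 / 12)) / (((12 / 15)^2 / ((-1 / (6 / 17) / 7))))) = -8282655 / 6272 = -1320.58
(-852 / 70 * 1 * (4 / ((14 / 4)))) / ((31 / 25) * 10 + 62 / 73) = -20732 / 19747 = -1.05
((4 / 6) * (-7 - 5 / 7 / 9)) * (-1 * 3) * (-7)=-892 / 9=-99.11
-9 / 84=-3 / 28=-0.11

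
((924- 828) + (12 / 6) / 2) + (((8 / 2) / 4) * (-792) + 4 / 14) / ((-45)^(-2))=-11221871 / 7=-1603124.43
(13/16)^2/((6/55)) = 9295/1536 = 6.05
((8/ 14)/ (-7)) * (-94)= 376/ 49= 7.67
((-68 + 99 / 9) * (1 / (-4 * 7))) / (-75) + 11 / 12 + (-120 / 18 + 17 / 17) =-836 / 175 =-4.78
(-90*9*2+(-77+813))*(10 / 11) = -8840 / 11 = -803.64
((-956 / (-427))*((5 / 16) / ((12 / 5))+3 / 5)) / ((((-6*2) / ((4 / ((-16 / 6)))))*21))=167539 / 17216640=0.01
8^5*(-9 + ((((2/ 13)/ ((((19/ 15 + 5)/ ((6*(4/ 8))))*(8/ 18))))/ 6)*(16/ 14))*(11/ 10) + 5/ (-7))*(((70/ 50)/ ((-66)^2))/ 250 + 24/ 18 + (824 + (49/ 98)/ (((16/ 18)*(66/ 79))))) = -108952806410532352/ 415861875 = -261992774.43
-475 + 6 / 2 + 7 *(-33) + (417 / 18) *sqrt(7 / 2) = -703 + 139 *sqrt(14) / 12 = -659.66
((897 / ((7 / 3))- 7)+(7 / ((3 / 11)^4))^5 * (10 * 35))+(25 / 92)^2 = 234469113969278675258956718381063 / 206585002190448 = 1134976457550992394.27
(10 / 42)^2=25 / 441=0.06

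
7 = 7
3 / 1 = 3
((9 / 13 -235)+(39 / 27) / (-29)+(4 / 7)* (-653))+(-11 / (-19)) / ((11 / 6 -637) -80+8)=-1163203380763 / 1914734367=-607.50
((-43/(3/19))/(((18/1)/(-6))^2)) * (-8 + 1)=5719/27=211.81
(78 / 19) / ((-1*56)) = -39 / 532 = -0.07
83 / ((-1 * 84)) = -0.99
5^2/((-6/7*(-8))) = 175/48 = 3.65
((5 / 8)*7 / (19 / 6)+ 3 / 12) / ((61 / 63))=1953 / 1159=1.69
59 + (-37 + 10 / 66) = 731 / 33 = 22.15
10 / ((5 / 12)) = 24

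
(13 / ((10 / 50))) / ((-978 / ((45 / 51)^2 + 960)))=-6016075 / 94214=-63.86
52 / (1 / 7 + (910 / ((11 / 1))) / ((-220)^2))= 19379360 / 53877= 359.70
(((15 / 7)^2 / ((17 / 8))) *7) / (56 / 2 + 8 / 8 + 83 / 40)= 72000 / 147917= 0.49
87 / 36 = 29 / 12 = 2.42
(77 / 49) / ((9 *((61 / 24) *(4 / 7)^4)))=0.64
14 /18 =7 /9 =0.78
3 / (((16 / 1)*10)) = 3 / 160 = 0.02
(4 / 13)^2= 16 / 169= 0.09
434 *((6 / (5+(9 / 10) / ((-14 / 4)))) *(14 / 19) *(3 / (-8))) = -478485 / 3154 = -151.71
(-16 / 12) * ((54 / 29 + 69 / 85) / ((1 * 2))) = -4394 / 2465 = -1.78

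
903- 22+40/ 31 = 27351/ 31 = 882.29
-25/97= -0.26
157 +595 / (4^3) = 10643 / 64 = 166.30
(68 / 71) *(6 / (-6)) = -68 / 71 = -0.96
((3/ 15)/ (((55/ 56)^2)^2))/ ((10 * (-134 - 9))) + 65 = 2126371567127/ 32713484375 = 65.00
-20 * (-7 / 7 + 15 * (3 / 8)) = -185 / 2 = -92.50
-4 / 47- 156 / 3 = -2448 / 47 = -52.09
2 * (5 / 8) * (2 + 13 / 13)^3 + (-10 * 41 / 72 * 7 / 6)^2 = 3633865 / 46656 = 77.89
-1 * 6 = -6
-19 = -19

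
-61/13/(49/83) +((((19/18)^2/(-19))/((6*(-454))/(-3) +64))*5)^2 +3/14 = -7.73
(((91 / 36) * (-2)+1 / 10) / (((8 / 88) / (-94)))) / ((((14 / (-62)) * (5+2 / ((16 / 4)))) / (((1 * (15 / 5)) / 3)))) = -1299644 / 315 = -4125.85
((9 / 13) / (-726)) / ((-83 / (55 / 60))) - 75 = -7121399 / 94952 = -75.00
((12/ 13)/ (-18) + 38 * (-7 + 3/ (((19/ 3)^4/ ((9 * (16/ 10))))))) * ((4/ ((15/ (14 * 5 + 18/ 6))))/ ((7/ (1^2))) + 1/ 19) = -2003876751496/ 2668322475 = -750.99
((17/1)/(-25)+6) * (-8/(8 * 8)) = -0.66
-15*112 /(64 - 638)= 120 /41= 2.93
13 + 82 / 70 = 496 / 35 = 14.17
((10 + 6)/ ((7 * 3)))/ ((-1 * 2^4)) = -1/ 21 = -0.05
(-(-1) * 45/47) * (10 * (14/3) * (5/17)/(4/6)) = 19.71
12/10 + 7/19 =149/95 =1.57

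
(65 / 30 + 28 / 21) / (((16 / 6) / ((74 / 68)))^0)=7 / 2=3.50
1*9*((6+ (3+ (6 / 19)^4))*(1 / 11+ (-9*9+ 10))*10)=-82427787000 / 1433531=-57499.83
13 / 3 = 4.33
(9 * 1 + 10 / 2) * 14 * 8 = 1568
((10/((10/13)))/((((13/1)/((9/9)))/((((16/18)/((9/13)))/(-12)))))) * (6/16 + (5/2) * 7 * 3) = -611/108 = -5.66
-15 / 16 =-0.94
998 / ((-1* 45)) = -998 / 45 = -22.18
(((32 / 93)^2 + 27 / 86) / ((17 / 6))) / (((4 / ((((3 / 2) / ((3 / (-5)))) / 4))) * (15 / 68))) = -321587 / 2975256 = -0.11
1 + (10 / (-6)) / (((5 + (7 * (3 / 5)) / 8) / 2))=263 / 663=0.40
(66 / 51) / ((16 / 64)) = 88 / 17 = 5.18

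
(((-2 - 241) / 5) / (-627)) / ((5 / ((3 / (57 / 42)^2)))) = 47628 / 1886225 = 0.03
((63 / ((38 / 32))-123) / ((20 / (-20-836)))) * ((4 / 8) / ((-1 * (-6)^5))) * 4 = 47401 / 61560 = 0.77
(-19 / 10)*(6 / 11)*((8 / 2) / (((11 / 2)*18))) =-76 / 1815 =-0.04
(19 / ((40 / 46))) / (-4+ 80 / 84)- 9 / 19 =-185883 / 24320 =-7.64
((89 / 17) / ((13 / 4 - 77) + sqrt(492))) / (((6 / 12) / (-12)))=68352 * sqrt(123) / 1345601 + 2520480 / 1345601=2.44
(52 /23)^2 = 5.11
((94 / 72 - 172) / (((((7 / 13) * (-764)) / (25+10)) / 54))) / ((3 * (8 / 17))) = 6790225 / 12224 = 555.48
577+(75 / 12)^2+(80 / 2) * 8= 14977 / 16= 936.06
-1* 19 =-19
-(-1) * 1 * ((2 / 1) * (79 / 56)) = 79 / 28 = 2.82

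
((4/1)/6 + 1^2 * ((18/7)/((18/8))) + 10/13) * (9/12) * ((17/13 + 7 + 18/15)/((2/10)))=108768/1183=91.94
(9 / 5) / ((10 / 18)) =81 / 25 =3.24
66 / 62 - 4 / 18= 235 / 279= 0.84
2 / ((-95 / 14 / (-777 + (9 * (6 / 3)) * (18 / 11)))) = 230244 / 1045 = 220.33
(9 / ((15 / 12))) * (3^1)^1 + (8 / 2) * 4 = 188 / 5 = 37.60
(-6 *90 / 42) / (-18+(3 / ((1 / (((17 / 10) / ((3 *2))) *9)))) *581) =-200 / 68859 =-0.00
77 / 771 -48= -36931 / 771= -47.90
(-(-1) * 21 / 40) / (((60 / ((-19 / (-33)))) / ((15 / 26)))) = 0.00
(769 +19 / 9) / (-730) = -694 / 657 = -1.06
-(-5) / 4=5 / 4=1.25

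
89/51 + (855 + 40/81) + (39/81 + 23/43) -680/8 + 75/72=366775177/473688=774.30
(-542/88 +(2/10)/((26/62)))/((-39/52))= 5417/715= 7.58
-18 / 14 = -1.29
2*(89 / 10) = 89 / 5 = 17.80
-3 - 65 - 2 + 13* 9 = 47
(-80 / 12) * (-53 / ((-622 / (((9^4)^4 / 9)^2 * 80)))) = -1926457782282065411582084000000.00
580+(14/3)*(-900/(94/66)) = -111340/47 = -2368.94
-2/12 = -1/6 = -0.17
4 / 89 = 0.04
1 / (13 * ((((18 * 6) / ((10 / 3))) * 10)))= 1 / 4212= 0.00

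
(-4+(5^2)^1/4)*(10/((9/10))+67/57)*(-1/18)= -2101/1368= -1.54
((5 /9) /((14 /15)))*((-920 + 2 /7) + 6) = -26650 /49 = -543.88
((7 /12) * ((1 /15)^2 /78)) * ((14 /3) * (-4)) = -49 /78975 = -0.00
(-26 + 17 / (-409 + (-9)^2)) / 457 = -8545 / 149896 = -0.06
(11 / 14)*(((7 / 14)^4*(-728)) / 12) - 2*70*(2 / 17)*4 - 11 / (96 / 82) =-10643 / 136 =-78.26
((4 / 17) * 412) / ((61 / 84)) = 138432 / 1037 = 133.49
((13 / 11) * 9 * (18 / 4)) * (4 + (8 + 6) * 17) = 11583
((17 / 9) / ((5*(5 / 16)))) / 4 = 68 / 225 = 0.30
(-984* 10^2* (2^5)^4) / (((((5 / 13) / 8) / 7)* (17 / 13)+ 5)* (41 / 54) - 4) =524063009328.16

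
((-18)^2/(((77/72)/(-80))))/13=-1866240/1001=-1864.38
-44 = -44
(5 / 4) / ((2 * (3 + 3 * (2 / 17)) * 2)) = 85 / 912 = 0.09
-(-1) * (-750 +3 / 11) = -8247 / 11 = -749.73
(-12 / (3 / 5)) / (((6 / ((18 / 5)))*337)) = -12 / 337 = -0.04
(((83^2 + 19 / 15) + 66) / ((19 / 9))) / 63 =104344 / 1995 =52.30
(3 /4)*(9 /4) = 27 /16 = 1.69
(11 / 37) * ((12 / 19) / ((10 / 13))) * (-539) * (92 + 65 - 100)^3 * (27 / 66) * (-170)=62696856222 / 37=1694509627.62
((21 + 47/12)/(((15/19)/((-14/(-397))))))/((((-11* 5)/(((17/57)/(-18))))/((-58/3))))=-1031849/159177150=-0.01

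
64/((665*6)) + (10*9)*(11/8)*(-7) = -6912547/7980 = -866.23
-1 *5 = -5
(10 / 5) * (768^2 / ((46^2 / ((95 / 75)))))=1867776 / 2645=706.15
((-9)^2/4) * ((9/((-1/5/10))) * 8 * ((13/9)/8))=-26325/2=-13162.50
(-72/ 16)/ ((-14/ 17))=153/ 28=5.46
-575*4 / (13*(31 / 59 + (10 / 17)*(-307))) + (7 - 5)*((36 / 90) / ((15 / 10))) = 17795404 / 11739195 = 1.52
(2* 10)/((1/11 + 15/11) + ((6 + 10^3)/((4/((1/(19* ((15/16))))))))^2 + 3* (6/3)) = 8934750/92389393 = 0.10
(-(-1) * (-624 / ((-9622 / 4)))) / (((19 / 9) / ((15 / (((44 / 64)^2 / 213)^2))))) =500942053048320 / 1338319169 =374306.87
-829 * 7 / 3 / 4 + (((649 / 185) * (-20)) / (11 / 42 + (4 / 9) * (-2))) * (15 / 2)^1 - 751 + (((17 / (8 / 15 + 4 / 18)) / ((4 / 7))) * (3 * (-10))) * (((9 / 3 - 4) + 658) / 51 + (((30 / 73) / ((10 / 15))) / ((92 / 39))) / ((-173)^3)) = -323729806511524502345 / 20735188109544624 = -15612.58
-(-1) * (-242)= -242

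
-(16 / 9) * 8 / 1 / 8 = -16 / 9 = -1.78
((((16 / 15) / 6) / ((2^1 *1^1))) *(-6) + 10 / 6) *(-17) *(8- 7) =-289 / 15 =-19.27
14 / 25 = 0.56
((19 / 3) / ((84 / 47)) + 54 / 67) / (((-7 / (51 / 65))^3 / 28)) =-1082417421 / 6311157125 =-0.17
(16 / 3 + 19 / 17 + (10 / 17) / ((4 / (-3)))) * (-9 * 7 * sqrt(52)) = -12873 * sqrt(13) / 17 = -2730.25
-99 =-99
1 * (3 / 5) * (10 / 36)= 1 / 6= 0.17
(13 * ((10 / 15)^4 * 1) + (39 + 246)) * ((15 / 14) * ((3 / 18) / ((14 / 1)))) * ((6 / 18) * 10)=582325 / 47628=12.23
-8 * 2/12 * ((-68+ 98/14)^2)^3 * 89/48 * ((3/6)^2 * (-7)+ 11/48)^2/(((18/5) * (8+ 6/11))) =-1343932406977019255/140341248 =-9576175401.95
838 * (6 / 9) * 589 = 987164 / 3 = 329054.67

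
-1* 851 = -851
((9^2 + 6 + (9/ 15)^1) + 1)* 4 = 1772/ 5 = 354.40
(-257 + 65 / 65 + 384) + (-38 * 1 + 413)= 503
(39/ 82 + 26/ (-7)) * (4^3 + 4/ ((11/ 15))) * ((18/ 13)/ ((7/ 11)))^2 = -14975928/ 14063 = -1064.92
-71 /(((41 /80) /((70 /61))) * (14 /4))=-113600 /2501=-45.42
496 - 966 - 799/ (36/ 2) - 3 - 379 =-16135/ 18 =-896.39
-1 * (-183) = 183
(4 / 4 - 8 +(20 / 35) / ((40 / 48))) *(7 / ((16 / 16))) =-221 / 5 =-44.20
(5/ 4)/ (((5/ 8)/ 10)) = 20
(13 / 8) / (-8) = -13 / 64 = -0.20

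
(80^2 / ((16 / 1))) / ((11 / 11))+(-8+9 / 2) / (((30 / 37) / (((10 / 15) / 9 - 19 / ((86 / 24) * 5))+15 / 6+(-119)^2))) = -42307896797 / 696600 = -60734.85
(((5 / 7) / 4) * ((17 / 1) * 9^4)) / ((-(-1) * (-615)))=-37179 / 1148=-32.39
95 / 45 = 19 / 9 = 2.11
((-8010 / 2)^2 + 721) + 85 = 16040831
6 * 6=36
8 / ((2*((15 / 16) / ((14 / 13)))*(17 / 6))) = 1792 / 1105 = 1.62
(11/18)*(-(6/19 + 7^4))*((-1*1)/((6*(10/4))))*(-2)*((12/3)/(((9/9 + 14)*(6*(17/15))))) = -200750/26163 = -7.67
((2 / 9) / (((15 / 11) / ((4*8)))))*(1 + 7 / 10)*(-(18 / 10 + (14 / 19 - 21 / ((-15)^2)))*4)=-83345152 / 961875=-86.65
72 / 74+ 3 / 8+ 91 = 27335 / 296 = 92.35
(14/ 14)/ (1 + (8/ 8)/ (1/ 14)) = 1/ 15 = 0.07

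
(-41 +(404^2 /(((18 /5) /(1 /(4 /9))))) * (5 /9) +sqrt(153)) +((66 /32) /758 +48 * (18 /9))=56739.59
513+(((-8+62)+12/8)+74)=1285/2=642.50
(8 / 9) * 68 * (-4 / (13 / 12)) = -8704 / 39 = -223.18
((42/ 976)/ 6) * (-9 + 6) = -0.02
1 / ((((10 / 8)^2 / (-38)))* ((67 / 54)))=-32832 / 1675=-19.60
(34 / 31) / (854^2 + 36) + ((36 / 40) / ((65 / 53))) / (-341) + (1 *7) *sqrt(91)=66.77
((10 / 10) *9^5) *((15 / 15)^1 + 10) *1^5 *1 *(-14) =-9093546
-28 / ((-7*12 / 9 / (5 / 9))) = 5 / 3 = 1.67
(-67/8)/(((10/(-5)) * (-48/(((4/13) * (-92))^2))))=-35443/507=-69.91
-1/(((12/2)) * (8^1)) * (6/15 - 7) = 11/80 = 0.14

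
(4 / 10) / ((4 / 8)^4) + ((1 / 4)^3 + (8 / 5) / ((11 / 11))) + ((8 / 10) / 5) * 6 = 14361 / 1600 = 8.98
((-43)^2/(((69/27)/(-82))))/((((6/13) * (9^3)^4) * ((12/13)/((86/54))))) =-550904003/701554968618804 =-0.00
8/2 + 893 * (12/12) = 897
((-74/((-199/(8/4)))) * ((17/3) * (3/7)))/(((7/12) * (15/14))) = 20128/6965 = 2.89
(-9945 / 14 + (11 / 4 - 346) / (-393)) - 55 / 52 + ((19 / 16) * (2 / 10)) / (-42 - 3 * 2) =-32526425539 / 45776640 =-710.55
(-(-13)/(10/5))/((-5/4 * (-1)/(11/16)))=143/40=3.58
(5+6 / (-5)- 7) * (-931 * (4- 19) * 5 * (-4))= 893760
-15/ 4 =-3.75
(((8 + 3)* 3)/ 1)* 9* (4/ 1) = 1188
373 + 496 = 869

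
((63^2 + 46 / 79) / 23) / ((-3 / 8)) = -2508776 / 5451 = -460.24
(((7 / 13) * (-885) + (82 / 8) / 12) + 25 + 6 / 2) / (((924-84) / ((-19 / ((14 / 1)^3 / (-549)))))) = -64754489 / 31962112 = -2.03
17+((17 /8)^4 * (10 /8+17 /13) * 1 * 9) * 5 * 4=500778401 /53248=9404.64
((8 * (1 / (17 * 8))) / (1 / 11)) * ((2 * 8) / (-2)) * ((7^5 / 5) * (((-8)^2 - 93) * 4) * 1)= 171565856 / 85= 2018421.84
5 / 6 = 0.83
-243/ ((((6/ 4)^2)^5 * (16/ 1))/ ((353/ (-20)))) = 5648/ 1215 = 4.65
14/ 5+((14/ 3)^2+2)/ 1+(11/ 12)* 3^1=5279/ 180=29.33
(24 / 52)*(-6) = -36 / 13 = -2.77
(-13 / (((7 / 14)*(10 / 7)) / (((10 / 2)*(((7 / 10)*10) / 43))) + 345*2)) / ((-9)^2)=-637 / 2742093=-0.00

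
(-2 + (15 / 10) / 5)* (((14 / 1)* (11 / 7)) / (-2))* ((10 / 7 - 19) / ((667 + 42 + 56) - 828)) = 7667 / 1470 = 5.22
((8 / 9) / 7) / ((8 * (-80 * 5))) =-1 / 25200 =-0.00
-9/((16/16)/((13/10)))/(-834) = 39/2780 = 0.01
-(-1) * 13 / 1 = 13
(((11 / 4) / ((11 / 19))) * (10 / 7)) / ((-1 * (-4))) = 95 / 56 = 1.70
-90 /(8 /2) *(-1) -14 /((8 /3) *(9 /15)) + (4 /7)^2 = 2759 /196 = 14.08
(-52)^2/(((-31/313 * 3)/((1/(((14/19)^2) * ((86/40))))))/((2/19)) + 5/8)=-643227520/635129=-1012.75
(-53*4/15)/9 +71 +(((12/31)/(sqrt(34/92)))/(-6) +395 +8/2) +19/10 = 126989/270 - 2*sqrt(782)/527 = 470.22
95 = 95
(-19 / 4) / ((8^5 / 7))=-133 / 131072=-0.00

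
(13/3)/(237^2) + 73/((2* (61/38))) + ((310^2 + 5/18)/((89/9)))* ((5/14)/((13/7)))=1891.59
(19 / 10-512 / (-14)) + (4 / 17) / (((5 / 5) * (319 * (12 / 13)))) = 43813327 / 1138830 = 38.47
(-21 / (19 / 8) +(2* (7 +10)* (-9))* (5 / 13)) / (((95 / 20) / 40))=-5000640 / 4693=-1065.55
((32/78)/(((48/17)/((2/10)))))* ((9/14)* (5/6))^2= 0.01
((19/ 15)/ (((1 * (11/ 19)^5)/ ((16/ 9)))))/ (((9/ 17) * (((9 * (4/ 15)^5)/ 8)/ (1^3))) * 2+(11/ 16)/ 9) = 127964796320000/ 288279518439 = 443.89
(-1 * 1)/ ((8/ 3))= -0.38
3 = 3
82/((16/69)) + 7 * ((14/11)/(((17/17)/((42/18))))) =98845/264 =374.41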